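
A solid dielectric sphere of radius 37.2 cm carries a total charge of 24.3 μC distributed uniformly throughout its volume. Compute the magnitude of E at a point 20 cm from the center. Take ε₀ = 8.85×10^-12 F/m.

By spherical symmetry E is radial; choose a Gaussian sphere of radius r = 20 cm (r < R).
For a uniform sphere the enclosed fraction is (r/R)³, so Q_enc = (24.3 μC)(0.2/0.372)³ = 3.776e-6 C.
Since E is radial and uniform over the Gaussian sphere, Φ = E·4πr² = Q_enc/ε₀.
E = |Q_enc|/(4πε₀r²) = (3.776×10^-6)/(4π·8.85×10^-12·(0.2)²) = 8.49×10^5 N/C.

|E| = 8.49×10^5 N/C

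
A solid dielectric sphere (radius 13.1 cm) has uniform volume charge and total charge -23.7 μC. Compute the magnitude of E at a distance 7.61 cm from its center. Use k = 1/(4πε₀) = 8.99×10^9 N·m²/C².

|E| ≈ 7.21×10^6 N/C

Symmetry ⇒ E = E(r) r̂. Gaussian sphere of radius r = 7.61 cm (r < R).
Only the charge within r is enclosed: Q_enc = Q·(r/R)³ = (-23.7 μC)·(7.61 cm/13.1 cm)³ = -4.646×10^-6 C.
Applying ∮E·dA = Q_enc/ε₀ with Φ = E(4πr²):
E = k|Q_enc|/r² = (8.99×10^9)(4.646×10^-6)/(0.0761)² = 7.21e6 N/C.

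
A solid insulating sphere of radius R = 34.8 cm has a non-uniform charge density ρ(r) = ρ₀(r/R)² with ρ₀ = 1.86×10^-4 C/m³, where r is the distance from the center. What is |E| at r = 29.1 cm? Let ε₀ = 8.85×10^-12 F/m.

Take a concentric spherical Gaussian surface of radius r = 29.1 cm (r < R).
Q_enc = ∫₀^r ρ(r')·4πr'² dr' = (4πρ₀/R²) ∫₀^r r'^4 dr' = 4πρ₀ r^5/(5·R²) = 8.055×10^-6 C.
Applying ∮E·dA = Q_enc/ε₀ with Φ = E(4πr²):
E = |Q_enc|/(4πε₀r²) = (8.055×10^-6)/(4π·8.85×10^-12·(0.291)²) = 8.55e5 N/C.

|E| = 8.55×10^5 V/m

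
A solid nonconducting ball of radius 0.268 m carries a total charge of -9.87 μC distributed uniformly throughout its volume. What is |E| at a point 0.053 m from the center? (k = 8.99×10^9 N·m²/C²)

E ≈ 2.44×10^5 N/C

Symmetry ⇒ E = E(r) r̂. Gaussian sphere of radius r = 0.053 m (r < R).
Only the charge within r is enclosed: Q_enc = Q·(r/R)³ = (-9.87 μC)·(0.053 m/0.268 m)³ = -7.634×10^-8 C.
Since E is radial and uniform over the Gaussian sphere, Φ = E·4πr² = Q_enc/ε₀.
E = k|Q_enc|/r² = (8.99×10^9)(7.634×10^-8)/(0.053)² = 2.44e5 N/C.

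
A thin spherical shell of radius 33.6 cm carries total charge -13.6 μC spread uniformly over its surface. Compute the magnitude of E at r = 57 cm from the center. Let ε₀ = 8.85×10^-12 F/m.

Take a concentric spherical Gaussian surface of radius r = 57 cm (r > 33.6 cm).
The entire shell is enclosed: Q_enc = -1.36e-5 C.
Applying ∮E·dA = Q_enc/ε₀ with Φ = E(4πr²):
E = |Q_enc|/(4πε₀r²) = (1.36×10^-5)/(4π·8.85×10^-12·(0.57)²) = 3.76×10^5 N/C.

E = 3.76×10^5 N/C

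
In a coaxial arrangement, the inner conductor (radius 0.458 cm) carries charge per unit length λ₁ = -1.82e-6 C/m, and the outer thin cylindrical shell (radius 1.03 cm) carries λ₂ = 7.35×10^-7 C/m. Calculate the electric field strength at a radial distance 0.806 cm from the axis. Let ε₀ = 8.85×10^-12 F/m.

By cylindrical symmetry E is radial; use a coaxial Gaussian cylinder of radius 0.806 cm and length L (between the conductors, 0.458 cm < r < 1.03 cm).
Only the inner wire is enclosed; the outer shell contributes nothing inside itself. λ_enc = λ₁ = -1.82×10^-6 C/m.
Gauss's law: E·2πrL = λ_enc L/ε₀.
E = |λ_enc|/(2πε₀r) = (1.82×10^-6)/(2π·8.85×10^-12·0.00806) = 4.06e6 N/C.

4.06×10^6 N/C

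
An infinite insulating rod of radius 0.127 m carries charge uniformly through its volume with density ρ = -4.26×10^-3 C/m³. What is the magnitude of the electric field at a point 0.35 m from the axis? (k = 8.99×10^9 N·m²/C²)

|E| = 1.11×10^7 N/C

Choose a coaxial cylinder of radius r = 0.35 m (arbitrary length L) as the Gaussian surface (r > 0.127 m, full cross-section enclosed).
λ_enc = ρ·πR² = (-4.26e-3)π(0.127)² = -2.159e-4 C/m.
Applying ∮E·dA = Q_enc/ε₀ with the end caps contributing no flux:
E = 2k|λ_enc|/r = 2(8.99×10^9)(2.159×10^-4)/(0.35) = 1.11×10^7 N/C.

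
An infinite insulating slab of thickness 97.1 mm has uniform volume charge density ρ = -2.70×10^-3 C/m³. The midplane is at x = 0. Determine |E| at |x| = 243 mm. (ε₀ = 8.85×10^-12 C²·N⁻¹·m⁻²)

1.48×10^7 N/C

The point |x| = 243 mm lies outside the slab (half-thickness 0.04855 m). A symmetric pillbox spanning the full slab encloses Q_enc = ρ·d·A.
Flux = 2EA ⇒ E = |ρ|d/(2ε₀), independent of distance outside.
E = (2.70e-3)(0.0971)/(2·8.85×10^-12) = 1.48×10^7 N/C.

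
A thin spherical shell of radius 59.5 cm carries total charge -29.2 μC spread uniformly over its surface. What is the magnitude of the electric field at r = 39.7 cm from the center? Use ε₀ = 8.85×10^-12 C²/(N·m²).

Use a concentric Gaussian sphere at r = 39.7 cm (inside the shell, r < 59.5 cm).
No charge lies within this surface, so Q_enc = 0 and Gauss's law gives E·4πr² = 0 ⇒ E = 0.

E = 0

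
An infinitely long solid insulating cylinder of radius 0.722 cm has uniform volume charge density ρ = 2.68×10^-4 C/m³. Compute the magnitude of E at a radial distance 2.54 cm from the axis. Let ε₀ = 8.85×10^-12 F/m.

|E| = 3.11×10^4 N/C

Take a coaxial cylindrical Gaussian surface of radius r = 2.54 cm and length L (r > 0.722 cm, full cross-section enclosed).
λ_enc = ρ·πR² = (2.68×10^-4)π(0.00722)² = 4.389×10^-8 C/m.
Since E is radial and uniform over the curved surface, Φ = E·2πrL = Q_enc/ε₀ = λ_enc L/ε₀.
E = |λ_enc|/(2πε₀r) = (4.389×10^-8)/(2π·8.85×10^-12·0.0254) = 3.11×10^4 N/C.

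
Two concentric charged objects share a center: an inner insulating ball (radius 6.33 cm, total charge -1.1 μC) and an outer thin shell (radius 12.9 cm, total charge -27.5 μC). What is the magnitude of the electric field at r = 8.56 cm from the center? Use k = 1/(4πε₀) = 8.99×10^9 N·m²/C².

|E| ≈ 1.35×10^6 V/m

By spherical symmetry E is radial; choose a Gaussian sphere of radius r = 8.56 cm (between the bodies, 6.33 cm < r < 12.9 cm).
The shell at 12.9 cm lies outside the Gaussian surface, so Q_enc = -1.1 μC = -1.10e-6 C.
Since E is radial and uniform over the Gaussian sphere, Φ = E·4πr² = Q_enc/ε₀.
E = k|Q_enc|/r² = (8.99×10^9)(1.10×10^-6)/(0.0856)² = 1.35×10^6 N/C.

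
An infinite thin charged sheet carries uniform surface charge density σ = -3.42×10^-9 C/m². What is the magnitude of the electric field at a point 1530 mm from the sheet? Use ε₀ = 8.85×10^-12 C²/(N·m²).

193 N/C

Choose a cylindrical pillbox piercing the sheet, end faces (area A) parallel to it.
Only the two end caps contribute flux: Φ = 2EA. With Q_enc = σA, Gauss's law gives E = |σ|/(2ε₀).
E = |σ|/(2ε₀) = (3.42e-9)/(2·8.85×10^-12) = 193 N/C.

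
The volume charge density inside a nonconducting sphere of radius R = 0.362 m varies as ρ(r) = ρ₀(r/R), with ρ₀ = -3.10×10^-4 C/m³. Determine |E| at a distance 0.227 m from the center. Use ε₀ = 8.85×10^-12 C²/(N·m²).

Symmetry ⇒ E = E(r) r̂. Gaussian sphere of radius r = 0.227 m (r < R).
Q_enc = ∫₀^r ρ(r')·4πr'² dr' = (4πρ₀/R) ∫₀^r r'^3 dr' = 4πρ₀ r^4/(4·R) = -7.143×10^-6 C.
By Gauss's law, ∮E·dA = E·4πr² = Q_enc/ε₀.
E = |Q_enc|/(4πε₀r²) = (7.143×10^-6)/(4π·8.85×10^-12·(0.227)²) = 1.25×10^6 N/C.

|E| = 1.25×10^6 N/C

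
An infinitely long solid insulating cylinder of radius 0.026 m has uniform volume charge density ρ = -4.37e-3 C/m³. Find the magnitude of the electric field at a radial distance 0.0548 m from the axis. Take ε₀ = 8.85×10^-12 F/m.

Take a coaxial cylindrical Gaussian surface of radius r = 0.0548 m and length L (r > 0.026 m, full cross-section enclosed).
λ_enc = ρ·πR² = (-4.37e-3)π(0.026)² = -9.281e-6 C/m.
Gauss's law: E·2πrL = λ_enc L/ε₀.
E = |λ_enc|/(2πε₀r) = (9.281×10^-6)/(2π·8.85×10^-12·0.0548) = 3.05×10^6 N/C.

E = 3.05×10^6 V/m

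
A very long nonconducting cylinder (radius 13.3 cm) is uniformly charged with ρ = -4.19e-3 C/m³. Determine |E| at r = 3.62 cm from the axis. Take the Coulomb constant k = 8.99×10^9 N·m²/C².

By cylindrical symmetry E is radial; use a coaxial Gaussian cylinder of radius 3.62 cm and length L (r < R).
Enclosed charge per unit length: λ_enc = ρ·πr² = (-4.19×10^-3)π(0.0362)² = -1.725×10^-5 C/m.
By Gauss's law (flux through the curved wall only), E·2πrL = λ_enc L/ε₀.
E = 2k|λ_enc|/r = 2(8.99×10^9)(1.725×10^-5)/(0.0362) = 8.57×10^6 N/C.

|E| = 8.57e6 N/C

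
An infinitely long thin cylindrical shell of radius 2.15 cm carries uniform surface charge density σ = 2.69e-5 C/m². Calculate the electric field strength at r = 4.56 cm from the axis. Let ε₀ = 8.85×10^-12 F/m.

1.43×10^6 N/C

Coaxial Gaussian cylinder, radius r = 4.56 cm, length L (r > 2.15 cm).
The whole shell is enclosed: λ_enc = σ·2πR = (2.69×10^-5)·2π·(0.0215) = 3.634×10^-6 C/m.
By Gauss's law (flux through the curved wall only), E·2πrL = λ_enc L/ε₀.
E = |λ_enc|/(2πε₀r) = (3.634e-6)/(2π·8.85×10^-12·0.0456) = 1.43e6 N/C.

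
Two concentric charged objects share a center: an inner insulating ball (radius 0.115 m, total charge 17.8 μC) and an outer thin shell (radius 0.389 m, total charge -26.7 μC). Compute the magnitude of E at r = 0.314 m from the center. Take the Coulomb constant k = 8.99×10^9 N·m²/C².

|E| = 1.62×10^6 V/m

Use a concentric Gaussian sphere at r = 0.314 m (between the bodies, 0.115 m < r < 0.389 m).
The shell at 0.389 m lies outside the Gaussian surface, so Q_enc = 17.8 μC = 1.78e-5 C.
Since E is radial and uniform over the Gaussian sphere, Φ = E·4πr² = Q_enc/ε₀.
E = k|Q_enc|/r² = (8.99×10^9)(1.78×10^-5)/(0.314)² = 1.62×10^6 N/C.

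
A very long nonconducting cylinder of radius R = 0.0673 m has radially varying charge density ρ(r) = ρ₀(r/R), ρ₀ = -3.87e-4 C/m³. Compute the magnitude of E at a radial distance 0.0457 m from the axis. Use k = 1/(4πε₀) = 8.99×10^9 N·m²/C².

Choose a coaxial cylinder of radius r = 0.0457 m (arbitrary length L) as the Gaussian surface (r < R).
λ_enc = ∫₀^r ρ(r')·2πr' dr' = (2πρ₀/R)·r^3/3 = -1.149×10^-6 C/m.
Gauss's law: E·2πrL = λ_enc L/ε₀.
E = 2k|λ_enc|/r = 2(8.99×10^9)(1.149×10^-6)/(0.0457) = 4.52e5 N/C.

E ≈ 4.52×10^5 N/C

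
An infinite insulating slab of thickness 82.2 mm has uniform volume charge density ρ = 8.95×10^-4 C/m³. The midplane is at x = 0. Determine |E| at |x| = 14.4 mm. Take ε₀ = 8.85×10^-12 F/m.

1.46×10^6 N/C

By symmetry E is perpendicular to the slab. A Gaussian pillbox from −14.4 mm to +14.4 mm (face area A) lies entirely within the slab.
Q_enc = ρ·(2x)·A and flux = 2EA, so 2EA = 2ρxA/ε₀ ⇒ E = |ρ|x/ε₀.
E = (8.95×10^-4)(0.0144)/(8.85×10^-12) = 1.46e6 N/C.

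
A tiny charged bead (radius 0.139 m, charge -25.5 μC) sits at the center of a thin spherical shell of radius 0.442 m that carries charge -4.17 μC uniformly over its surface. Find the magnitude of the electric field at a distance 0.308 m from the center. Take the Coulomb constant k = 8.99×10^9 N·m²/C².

Take a concentric spherical Gaussian surface of radius r = 0.308 m (between the bodies, 0.139 m < r < 0.442 m).
Only the inner charge is enclosed; the outer shell contributes nothing inside itself. Q_enc = -25.5 μC = -2.55e-5 C.
By Gauss's law, ∮E·dA = E·4πr² = Q_enc/ε₀.
E = k|Q_enc|/r² = (8.99×10^9)(2.55e-5)/(0.308)² = 2.42×10^6 N/C.

E = 2.42×10^6 N/C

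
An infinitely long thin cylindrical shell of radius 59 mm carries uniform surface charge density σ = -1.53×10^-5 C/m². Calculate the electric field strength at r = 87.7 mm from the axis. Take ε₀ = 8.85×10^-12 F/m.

Take a coaxial cylindrical Gaussian surface of radius r = 87.7 mm and length L (r > 59 mm).
The whole shell is enclosed: λ_enc = σ·2πR = (-1.53×10^-5)·2π·(0.059) = -5.672e-6 C/m.
By Gauss's law (flux through the curved wall only), E·2πrL = λ_enc L/ε₀.
E = |λ_enc|/(2πε₀r) = (5.672×10^-6)/(2π·8.85×10^-12·0.0877) = 1.16×10^6 N/C.

|E| = 1.16×10^6 V/m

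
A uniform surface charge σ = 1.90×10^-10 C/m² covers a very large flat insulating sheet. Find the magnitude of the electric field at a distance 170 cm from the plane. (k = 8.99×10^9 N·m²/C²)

Choose a cylindrical pillbox piercing the sheet, end faces (area A) parallel to it.
Only the two end caps contribute flux: Φ = 2EA. With Q_enc = σA, Gauss's law gives E = |σ|/(2ε₀).
E = 2πk|σ| = 2π(8.99×10^9)(1.90×10^-10) = 10.7 N/C.

E ≈ 10.7 N/C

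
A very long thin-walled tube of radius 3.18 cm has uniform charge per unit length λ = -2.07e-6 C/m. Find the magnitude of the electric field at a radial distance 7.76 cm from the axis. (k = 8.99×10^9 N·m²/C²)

Take a coaxial cylindrical Gaussian surface of radius r = 7.76 cm and length L (r > 3.18 cm).
The full line charge is enclosed: λ_enc = -2.07e-6 C/m.
By Gauss's law (flux through the curved wall only), E·2πrL = λ_enc L/ε₀.
E = 2k|λ_enc|/r = 2(8.99×10^9)(2.07e-6)/(0.0776) = 4.80×10^5 N/C.

|E| ≈ 4.80×10^5 N/C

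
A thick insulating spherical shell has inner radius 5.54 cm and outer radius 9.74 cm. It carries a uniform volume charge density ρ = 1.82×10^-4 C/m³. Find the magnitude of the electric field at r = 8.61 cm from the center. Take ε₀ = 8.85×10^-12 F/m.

Take a concentric spherical Gaussian surface of radius r = 8.61 cm (within the shell material, 5.54 cm < r < 9.74 cm).
Enclosed charge is the volume from a to r: Q_enc = (4π/3)ρ(r³ − a³) = 3.57×10^-7 C.
Since E is radial and uniform over the Gaussian sphere, Φ = E·4πr² = Q_enc/ε₀.
E = |Q_enc|/(4πε₀r²) = (3.57e-7)/(4π·8.85×10^-12·(0.0861)²) = 4.33×10^5 N/C.

E ≈ 4.33×10^5 N/C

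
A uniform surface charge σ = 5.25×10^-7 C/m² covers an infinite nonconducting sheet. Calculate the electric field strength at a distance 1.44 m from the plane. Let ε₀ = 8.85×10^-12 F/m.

|E| = 2.97×10^4 N/C

Choose a cylindrical pillbox piercing the sheet, end faces (area A) parallel to it.
Only the two end caps contribute flux: Φ = 2EA. With Q_enc = σA, Gauss's law gives E = |σ|/(2ε₀).
E = |σ|/(2ε₀) = (5.25×10^-7)/(2·8.85×10^-12) = 2.97e4 N/C.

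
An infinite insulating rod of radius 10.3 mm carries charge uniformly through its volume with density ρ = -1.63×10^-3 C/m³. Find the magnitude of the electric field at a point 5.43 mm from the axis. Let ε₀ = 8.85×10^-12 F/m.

E = 5.00e5 V/m

Take a coaxial cylindrical Gaussian surface of radius r = 5.43 mm and length L (r < R).
Charge inside radius r per length L is ρ·πr²·L, so λ_enc = ρπr² = -1.51×10^-7 C/m.
By Gauss's law (flux through the curved wall only), E·2πrL = λ_enc L/ε₀.
E = |λ_enc|/(2πε₀r) = (1.51×10^-7)/(2π·8.85×10^-12·0.00543) = 5.00e5 N/C.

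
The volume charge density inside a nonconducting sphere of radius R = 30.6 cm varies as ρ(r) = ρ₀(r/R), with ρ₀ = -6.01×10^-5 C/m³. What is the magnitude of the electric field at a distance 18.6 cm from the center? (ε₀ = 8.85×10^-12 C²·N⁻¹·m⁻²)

Symmetry ⇒ E = E(r) r̂. Gaussian sphere of radius r = 18.6 cm (r < R).
Q_enc = ∫₀^r ρ(r')·4πr'² dr' = (4πρ₀/R) ∫₀^r r'^3 dr' = 4πρ₀ r^4/(4·R) = -7.385×10^-7 C.
Gauss's law: E·4πr² = Q_enc/ε₀.
E = |Q_enc|/(4πε₀r²) = (7.385e-7)/(4π·8.85×10^-12·(0.186)²) = 1.92e5 N/C.

E ≈ 1.92×10^5 V/m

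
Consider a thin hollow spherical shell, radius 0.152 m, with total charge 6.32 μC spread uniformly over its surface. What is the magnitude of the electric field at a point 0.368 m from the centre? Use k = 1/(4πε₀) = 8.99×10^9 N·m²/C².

|E| ≈ 4.20×10^5 N/C

Use a concentric Gaussian sphere at r = 0.368 m (r > 0.152 m).
The entire shell is enclosed: Q_enc = 6.32×10^-6 C.
Since E is radial and uniform over the Gaussian sphere, Φ = E·4πr² = Q_enc/ε₀.
E = k|Q_enc|/r² = (8.99×10^9)(6.32×10^-6)/(0.368)² = 4.20×10^5 N/C.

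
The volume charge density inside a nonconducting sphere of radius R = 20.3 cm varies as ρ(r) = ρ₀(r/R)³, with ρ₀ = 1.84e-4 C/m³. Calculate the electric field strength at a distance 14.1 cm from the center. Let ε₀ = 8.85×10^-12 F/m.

Symmetry ⇒ E = E(r) r̂. Gaussian sphere of radius r = 14.1 cm (r < R).
Integrate the density: Q_enc = 4π ∫₀^r ρ₀(r'/R)^3 r'² dr' = 4πρ₀ r^6/(6·R³) = 3.62×10^-7 C.
By Gauss's law, ∮E·dA = E·4πr² = Q_enc/ε₀.
E = |Q_enc|/(4πε₀r²) = (3.62×10^-7)/(4π·8.85×10^-12·(0.141)²) = 1.64×10^5 N/C.

1.64×10^5 N/C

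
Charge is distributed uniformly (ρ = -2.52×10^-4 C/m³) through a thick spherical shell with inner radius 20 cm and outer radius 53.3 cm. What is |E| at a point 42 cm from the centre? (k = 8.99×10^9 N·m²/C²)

Take a concentric spherical Gaussian surface of radius r = 42 cm (within the shell material, 20 cm < r < 53.3 cm).
Only the shell between 20 cm and r is enclosed: Q_enc = ρ·(4π/3)(r³ − a³) = (-2.52×10^-4)·(4π/3)·((0.42)³ − (0.2)³) = -6.976×10^-5 C.
By Gauss's law, ∮E·dA = E·4πr² = Q_enc/ε₀.
E = k|Q_enc|/r² = (8.99×10^9)(6.976×10^-5)/(0.42)² = 3.56×10^6 N/C.

|E| = 3.56×10^6 N/C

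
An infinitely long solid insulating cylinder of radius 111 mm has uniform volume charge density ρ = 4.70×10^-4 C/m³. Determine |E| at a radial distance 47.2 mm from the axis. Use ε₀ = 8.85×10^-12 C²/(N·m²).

Coaxial Gaussian cylinder, radius r = 47.2 mm, length L (r < R).
Enclosed charge per unit length: λ_enc = ρ·πr² = (4.70×10^-4)π(0.0472)² = 3.29×10^-6 C/m.
By Gauss's law (flux through the curved wall only), E·2πrL = λ_enc L/ε₀.
E = |λ_enc|/(2πε₀r) = (3.29×10^-6)/(2π·8.85×10^-12·0.0472) = 1.25×10^6 N/C.

1.25e6 N/C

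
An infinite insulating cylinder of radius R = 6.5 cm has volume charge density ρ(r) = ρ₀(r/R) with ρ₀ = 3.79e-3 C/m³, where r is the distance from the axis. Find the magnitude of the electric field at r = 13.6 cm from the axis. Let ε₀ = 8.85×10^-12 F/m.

E = 4.43e6 V/m

Choose a coaxial cylinder of radius r = 13.6 cm (arbitrary length L) as the Gaussian surface (r > R, full charge per length enclosed).
λ_enc = 2π ∫₀^R ρ₀(r'/R)^1 r' dr' = 2πρ₀R²/3 = 3.354×10^-5 C/m.
Gauss's law: E·2πrL = λ_enc L/ε₀.
E = |λ_enc|/(2πε₀r) = (3.354e-5)/(2π·8.85×10^-12·0.136) = 4.43×10^6 N/C.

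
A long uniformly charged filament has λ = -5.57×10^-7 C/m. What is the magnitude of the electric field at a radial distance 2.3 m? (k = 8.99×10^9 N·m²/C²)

4.35×10^3 N/C

Take a coaxial cylindrical Gaussian surface of radius r = 2.3 m and length L.
Q_enc = λL, so λ_enc = -5.57e-7 C/m.
Since E is radial and uniform over the curved surface, Φ = E·2πrL = Q_enc/ε₀ = λ_enc L/ε₀.
E = 2k|λ_enc|/r = 2(8.99×10^9)(5.57×10^-7)/(2.3) = 4.35e3 N/C.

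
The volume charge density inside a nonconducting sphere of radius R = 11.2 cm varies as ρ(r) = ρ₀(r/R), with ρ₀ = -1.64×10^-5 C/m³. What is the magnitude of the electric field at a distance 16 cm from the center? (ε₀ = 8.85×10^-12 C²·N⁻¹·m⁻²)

E ≈ 2.54e4 N/C

Take a concentric spherical Gaussian surface of radius r = 16 cm (r > R, all charge enclosed).
Q_enc = 4π ∫₀^R ρ₀(r'/R)^1 r'² dr' = 4πρ₀R³/4 = -7.238e-8 C.
Gauss's law: E·4πr² = Q_enc/ε₀.
E = |Q_enc|/(4πε₀r²) = (7.238×10^-8)/(4π·8.85×10^-12·(0.16)²) = 2.54×10^4 N/C.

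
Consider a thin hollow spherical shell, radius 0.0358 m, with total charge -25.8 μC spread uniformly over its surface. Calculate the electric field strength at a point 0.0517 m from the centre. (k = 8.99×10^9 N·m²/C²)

8.68×10^7 N/C

By spherical symmetry E is radial; choose a Gaussian sphere of radius r = 0.0517 m (r > 0.0358 m).
The entire shell is enclosed: Q_enc = -2.58e-5 C.
Applying ∮E·dA = Q_enc/ε₀ with Φ = E(4πr²):
E = k|Q_enc|/r² = (8.99×10^9)(2.58×10^-5)/(0.0517)² = 8.68e7 N/C.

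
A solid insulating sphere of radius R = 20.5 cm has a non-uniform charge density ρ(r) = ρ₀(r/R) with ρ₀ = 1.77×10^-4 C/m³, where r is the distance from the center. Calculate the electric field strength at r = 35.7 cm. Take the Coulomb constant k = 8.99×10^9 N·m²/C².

|E| ≈ 3.38×10^5 V/m

By spherical symmetry E is radial; choose a Gaussian sphere of radius r = 35.7 cm (r > R, all charge enclosed).
Q_enc = 4π ∫₀^R ρ₀(r'/R)^1 r'² dr' = 4πρ₀R³/4 = 4.791e-6 C.
Applying ∮E·dA = Q_enc/ε₀ with Φ = E(4πr²):
E = k|Q_enc|/r² = (8.99×10^9)(4.791×10^-6)/(0.357)² = 3.38×10^5 N/C.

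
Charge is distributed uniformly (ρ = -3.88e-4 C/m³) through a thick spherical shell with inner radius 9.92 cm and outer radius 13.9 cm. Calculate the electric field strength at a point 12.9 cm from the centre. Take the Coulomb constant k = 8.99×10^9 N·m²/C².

1.03e6 V/m

Use a concentric Gaussian sphere at r = 12.9 cm (within the shell material, 9.92 cm < r < 13.9 cm).
Only the shell between 9.92 cm and r is enclosed: Q_enc = ρ·(4π/3)(r³ − a³) = (-3.88×10^-4)·(4π/3)·((0.129)³ − (0.0992)³) = -1.902×10^-6 C.
Applying ∮E·dA = Q_enc/ε₀ with Φ = E(4πr²):
E = k|Q_enc|/r² = (8.99×10^9)(1.902e-6)/(0.129)² = 1.03×10^6 N/C.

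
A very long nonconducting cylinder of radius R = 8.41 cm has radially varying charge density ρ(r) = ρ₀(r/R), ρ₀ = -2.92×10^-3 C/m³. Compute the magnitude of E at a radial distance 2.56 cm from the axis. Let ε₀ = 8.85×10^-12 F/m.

E = 8.57e5 N/C

Choose a coaxial cylinder of radius r = 2.56 cm (arbitrary length L) as the Gaussian surface (r < R).
Integrating ρ over the cross-section to radius r: λ_enc = (2πρ₀/R) ∫₀^r r'^2 dr' = 2πρ₀ r^3/(3·R) = -1.22e-6 C/m.
Applying ∮E·dA = Q_enc/ε₀ with the end caps contributing no flux:
E = |λ_enc|/(2πε₀r) = (1.22×10^-6)/(2π·8.85×10^-12·0.0256) = 8.57×10^5 N/C.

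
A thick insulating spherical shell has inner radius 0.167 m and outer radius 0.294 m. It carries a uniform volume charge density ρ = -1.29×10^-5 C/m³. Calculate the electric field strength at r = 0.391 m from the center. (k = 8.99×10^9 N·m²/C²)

Symmetry ⇒ E = E(r) r̂. Gaussian sphere of radius r = 0.391 m (r > 0.294 m, enclosing the whole shell).
Q_enc = ρ·(4π/3)(b³ − a³) = (-1.29×10^-5)·(4π/3)·((0.294)³ − (0.167)³) = -1.121×10^-6 C.
Since E is radial and uniform over the Gaussian sphere, Φ = E·4πr² = Q_enc/ε₀.
E = k|Q_enc|/r² = (8.99×10^9)(1.121×10^-6)/(0.391)² = 6.59e4 N/C.

|E| = 6.59×10^4 V/m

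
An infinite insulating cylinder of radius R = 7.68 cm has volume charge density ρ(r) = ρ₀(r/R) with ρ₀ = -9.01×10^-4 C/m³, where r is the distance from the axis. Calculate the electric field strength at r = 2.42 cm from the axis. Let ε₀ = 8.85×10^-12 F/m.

E ≈ 2.59e5 V/m

Choose a coaxial cylinder of radius r = 2.42 cm (arbitrary length L) as the Gaussian surface (r < R).
λ_enc = ∫₀^r ρ(r')·2πr' dr' = (2πρ₀/R)·r^3/3 = -3.482e-7 C/m.
Applying ∮E·dA = Q_enc/ε₀ with the end caps contributing no flux:
E = |λ_enc|/(2πε₀r) = (3.482×10^-7)/(2π·8.85×10^-12·0.0242) = 2.59e5 N/C.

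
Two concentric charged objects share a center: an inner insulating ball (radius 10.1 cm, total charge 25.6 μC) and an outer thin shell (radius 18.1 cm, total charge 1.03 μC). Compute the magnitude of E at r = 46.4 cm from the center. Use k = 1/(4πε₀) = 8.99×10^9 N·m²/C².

Use a concentric Gaussian sphere at r = 46.4 cm (r > 18.1 cm, enclosing both).
Q_enc = (25.6 μC) + (1.03 μC) = 2.663×10^-5 C.
By Gauss's law, ∮E·dA = E·4πr² = Q_enc/ε₀.
E = k|Q_enc|/r² = (8.99×10^9)(2.663e-5)/(0.464)² = 1.11×10^6 N/C.

E ≈ 1.11×10^6 V/m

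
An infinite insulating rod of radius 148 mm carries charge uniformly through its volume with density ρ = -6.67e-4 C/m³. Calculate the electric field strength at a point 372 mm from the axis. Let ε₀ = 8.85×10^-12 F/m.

Choose a coaxial cylinder of radius r = 372 mm (arbitrary length L) as the Gaussian surface (r > 148 mm, full cross-section enclosed).
λ_enc = ρ·πR² = (-6.67×10^-4)π(0.148)² = -4.59e-5 C/m.
Since E is radial and uniform over the curved surface, Φ = E·2πrL = Q_enc/ε₀ = λ_enc L/ε₀.
E = |λ_enc|/(2πε₀r) = (4.59e-5)/(2π·8.85×10^-12·0.372) = 2.22×10^6 N/C.

E ≈ 2.22×10^6 V/m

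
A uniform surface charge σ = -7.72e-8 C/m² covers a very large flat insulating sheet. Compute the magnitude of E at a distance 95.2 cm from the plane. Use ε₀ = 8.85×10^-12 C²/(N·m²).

The symmetry is planar: E is normal to the sheet and the same magnitude on both sides. Take a pillbox straddling the sheet with end-cap area A.
Flux Φ = 2EA and Q_enc = σA, so 2EA = σA/ε₀ ⇒ E = |σ|/(2ε₀), independent of distance.
E = |σ|/(2ε₀) = (7.72×10^-8)/(2·8.85×10^-12) = 4.36×10^3 N/C.

4.36×10^3 V/m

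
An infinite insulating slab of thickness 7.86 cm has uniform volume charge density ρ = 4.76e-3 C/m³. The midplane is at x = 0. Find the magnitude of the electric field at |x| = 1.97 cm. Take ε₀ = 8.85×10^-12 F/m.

|E| = 1.06×10^7 N/C

By symmetry E is perpendicular to the slab. A Gaussian pillbox from −1.97 cm to +1.97 cm (face area A) lies entirely within the slab.
Q_enc = ρ·(2x)·A and flux = 2EA, so 2EA = 2ρxA/ε₀ ⇒ E = |ρ|x/ε₀.
E = (4.76×10^-3)(0.0197)/(8.85×10^-12) = 1.06×10^7 N/C.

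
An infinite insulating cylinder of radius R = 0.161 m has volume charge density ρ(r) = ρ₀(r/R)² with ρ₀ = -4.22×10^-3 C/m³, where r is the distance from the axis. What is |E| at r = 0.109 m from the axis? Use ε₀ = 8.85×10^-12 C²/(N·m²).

Choose a coaxial cylinder of radius r = 0.109 m (arbitrary length L) as the Gaussian surface (r < R).
λ_enc = ∫₀^r ρ(r')·2πr' dr' = (2πρ₀/R²)·r^4/4 = -3.61×10^-5 C/m.
By Gauss's law (flux through the curved wall only), E·2πrL = λ_enc L/ε₀.
E = |λ_enc|/(2πε₀r) = (3.61e-5)/(2π·8.85×10^-12·0.109) = 5.96×10^6 N/C.

E ≈ 5.96×10^6 N/C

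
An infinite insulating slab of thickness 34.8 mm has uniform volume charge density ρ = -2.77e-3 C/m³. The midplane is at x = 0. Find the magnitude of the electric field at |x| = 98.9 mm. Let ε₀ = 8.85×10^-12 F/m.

|E| ≈ 5.45×10^6 V/m

The point |x| = 98.9 mm lies outside the slab (half-thickness 0.0174 m). A symmetric pillbox spanning the full slab encloses Q_enc = ρ·d·A.
Flux = 2EA ⇒ E = |ρ|d/(2ε₀), independent of distance outside.
E = (2.77e-3)(0.0348)/(2·8.85×10^-12) = 5.45×10^6 N/C.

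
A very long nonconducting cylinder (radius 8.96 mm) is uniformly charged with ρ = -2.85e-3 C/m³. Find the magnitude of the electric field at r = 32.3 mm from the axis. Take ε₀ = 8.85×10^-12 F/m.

E ≈ 4.00e5 V/m

Coaxial Gaussian cylinder, radius r = 32.3 mm, length L (r > 8.96 mm, full cross-section enclosed).
λ_enc = ρ·πR² = (-2.85×10^-3)π(0.00896)² = -7.188×10^-7 C/m.
Gauss's law: E·2πrL = λ_enc L/ε₀.
E = |λ_enc|/(2πε₀r) = (7.188×10^-7)/(2π·8.85×10^-12·0.0323) = 4.00×10^5 N/C.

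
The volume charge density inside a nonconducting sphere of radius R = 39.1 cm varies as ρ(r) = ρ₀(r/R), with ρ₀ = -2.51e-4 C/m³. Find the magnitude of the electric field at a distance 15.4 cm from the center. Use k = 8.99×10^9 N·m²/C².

By spherical symmetry E is radial; choose a Gaussian sphere of radius r = 15.4 cm (r < R).
Q_enc = ∫₀^r ρ(r')·4πr'² dr' = (4πρ₀/R) ∫₀^r r'^3 dr' = 4πρ₀ r^4/(4·R) = -1.134×10^-6 C.
By Gauss's law, ∮E·dA = E·4πr² = Q_enc/ε₀.
E = k|Q_enc|/r² = (8.99×10^9)(1.134e-6)/(0.154)² = 4.30e5 N/C.

E ≈ 4.30e5 N/C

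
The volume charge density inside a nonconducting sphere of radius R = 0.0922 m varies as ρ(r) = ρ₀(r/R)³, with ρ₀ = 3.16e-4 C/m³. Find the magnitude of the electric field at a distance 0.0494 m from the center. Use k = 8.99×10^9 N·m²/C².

Use a concentric Gaussian sphere at r = 0.0494 m (r < R).
Integrate the density: Q_enc = 4π ∫₀^r ρ₀(r'/R)^3 r'² dr' = 4πρ₀ r^6/(6·R³) = 1.227e-8 C.
Applying ∮E·dA = Q_enc/ε₀ with Φ = E(4πr²):
E = k|Q_enc|/r² = (8.99×10^9)(1.227×10^-8)/(0.0494)² = 4.52e4 N/C.

|E| = 4.52×10^4 V/m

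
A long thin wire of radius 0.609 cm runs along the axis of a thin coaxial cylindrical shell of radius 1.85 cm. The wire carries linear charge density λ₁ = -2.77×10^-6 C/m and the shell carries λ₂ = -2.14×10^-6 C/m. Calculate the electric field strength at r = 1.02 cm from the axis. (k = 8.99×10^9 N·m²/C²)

E = 4.88×10^6 N/C

Choose a coaxial cylinder of radius r = 1.02 cm (arbitrary length L) as the Gaussian surface (between the conductors, 0.609 cm < r < 1.85 cm).
Only the inner wire is enclosed; the outer shell contributes nothing inside itself. λ_enc = λ₁ = -2.77×10^-6 C/m.
Since E is radial and uniform over the curved surface, Φ = E·2πrL = Q_enc/ε₀ = λ_enc L/ε₀.
E = 2k|λ_enc|/r = 2(8.99×10^9)(2.77×10^-6)/(0.0102) = 4.88×10^6 N/C.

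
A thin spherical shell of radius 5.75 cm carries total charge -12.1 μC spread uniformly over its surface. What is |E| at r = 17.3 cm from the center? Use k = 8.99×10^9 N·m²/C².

|E| = 3.63×10^6 N/C

Use a concentric Gaussian sphere at r = 17.3 cm (r > 5.75 cm).
The entire shell is enclosed: Q_enc = -1.21×10^-5 C.
Since E is radial and uniform over the Gaussian sphere, Φ = E·4πr² = Q_enc/ε₀.
E = k|Q_enc|/r² = (8.99×10^9)(1.21e-5)/(0.173)² = 3.63e6 N/C.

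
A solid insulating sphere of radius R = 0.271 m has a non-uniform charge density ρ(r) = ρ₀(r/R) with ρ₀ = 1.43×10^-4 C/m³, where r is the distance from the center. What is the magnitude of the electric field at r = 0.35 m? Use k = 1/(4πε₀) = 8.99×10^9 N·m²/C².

By spherical symmetry E is radial; choose a Gaussian sphere of radius r = 0.35 m (r > R, all charge enclosed).
Q_enc = 4π ∫₀^R ρ₀(r'/R)^1 r'² dr' = 4πρ₀R³/4 = 8.941e-6 C.
By Gauss's law, ∮E·dA = E·4πr² = Q_enc/ε₀.
E = k|Q_enc|/r² = (8.99×10^9)(8.941×10^-6)/(0.35)² = 6.56e5 N/C.

6.56×10^5 N/C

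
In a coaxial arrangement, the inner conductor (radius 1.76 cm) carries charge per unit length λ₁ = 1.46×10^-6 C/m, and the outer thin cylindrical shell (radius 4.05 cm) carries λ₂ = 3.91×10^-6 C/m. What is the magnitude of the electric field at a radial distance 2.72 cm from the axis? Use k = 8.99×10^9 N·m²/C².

By cylindrical symmetry E is radial; use a coaxial Gaussian cylinder of radius 2.72 cm and length L (between the conductors, 1.76 cm < r < 4.05 cm).
The shell at 4.05 cm lies outside the Gaussian surface, so λ_enc = λ₁ = 1.46×10^-6 C/m.
Gauss's law: E·2πrL = λ_enc L/ε₀.
E = 2k|λ_enc|/r = 2(8.99×10^9)(1.46e-6)/(0.0272) = 9.65×10^5 N/C.

E = 9.65×10^5 N/C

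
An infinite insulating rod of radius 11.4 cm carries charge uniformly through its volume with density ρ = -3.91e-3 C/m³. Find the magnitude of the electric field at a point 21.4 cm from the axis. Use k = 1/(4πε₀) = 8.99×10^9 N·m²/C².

1.34×10^7 N/C

By cylindrical symmetry E is radial; use a coaxial Gaussian cylinder of radius 21.4 cm and length L (r > 11.4 cm, full cross-section enclosed).
λ_enc = ρ·πR² = (-3.91×10^-3)π(0.114)² = -1.596×10^-4 C/m.
Applying ∮E·dA = Q_enc/ε₀ with the end caps contributing no flux:
E = 2k|λ_enc|/r = 2(8.99×10^9)(1.596e-4)/(0.214) = 1.34e7 N/C.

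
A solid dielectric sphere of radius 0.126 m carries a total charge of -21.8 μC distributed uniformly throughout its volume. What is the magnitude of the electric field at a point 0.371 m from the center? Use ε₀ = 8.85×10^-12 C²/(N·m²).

|E| = 1.42×10^6 V/m

Take a concentric spherical Gaussian surface of radius r = 0.371 m (r > R, so the entire charge is enclosed).
Q_enc = -21.8 μC = -2.18e-5 C.
Gauss's law: E·4πr² = Q_enc/ε₀.
E = |Q_enc|/(4πε₀r²) = (2.18e-5)/(4π·8.85×10^-12·(0.371)²) = 1.42×10^6 N/C.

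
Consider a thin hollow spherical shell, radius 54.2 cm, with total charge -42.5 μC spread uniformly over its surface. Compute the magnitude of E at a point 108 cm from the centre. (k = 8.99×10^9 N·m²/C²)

Take a concentric spherical Gaussian surface of radius r = 108 cm (r > 54.2 cm).
The entire shell is enclosed: Q_enc = -4.25×10^-5 C.
Since E is radial and uniform over the Gaussian sphere, Φ = E·4πr² = Q_enc/ε₀.
E = k|Q_enc|/r² = (8.99×10^9)(4.25×10^-5)/(1.08)² = 3.28×10^5 N/C.

E = 3.28×10^5 N/C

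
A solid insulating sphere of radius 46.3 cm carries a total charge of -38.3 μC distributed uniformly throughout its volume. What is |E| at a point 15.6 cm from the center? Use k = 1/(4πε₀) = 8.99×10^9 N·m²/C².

E ≈ 5.41×10^5 V/m

Use a concentric Gaussian sphere at r = 15.6 cm (r < R).
Only the charge within r is enclosed: Q_enc = Q·(r/R)³ = (-38.3 μC)·(15.6 cm/46.3 cm)³ = -1.465×10^-6 C.
Applying ∮E·dA = Q_enc/ε₀ with Φ = E(4πr²):
E = k|Q_enc|/r² = (8.99×10^9)(1.465×10^-6)/(0.156)² = 5.41×10^5 N/C.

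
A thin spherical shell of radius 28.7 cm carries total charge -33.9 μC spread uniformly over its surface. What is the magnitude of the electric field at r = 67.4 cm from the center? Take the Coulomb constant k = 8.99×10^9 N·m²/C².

E ≈ 6.71e5 N/C

Symmetry ⇒ E = E(r) r̂. Gaussian sphere of radius r = 67.4 cm (r > 28.7 cm).
The entire shell is enclosed: Q_enc = -3.39×10^-5 C.
Applying ∮E·dA = Q_enc/ε₀ with Φ = E(4πr²):
E = k|Q_enc|/r² = (8.99×10^9)(3.39e-5)/(0.674)² = 6.71×10^5 N/C.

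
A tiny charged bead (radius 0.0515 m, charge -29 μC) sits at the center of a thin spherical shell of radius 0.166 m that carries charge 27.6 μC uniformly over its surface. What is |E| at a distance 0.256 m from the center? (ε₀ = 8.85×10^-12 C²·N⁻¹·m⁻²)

Take a concentric spherical Gaussian surface of radius r = 0.256 m (r > 0.166 m, enclosing both).
Q_enc = (-29 μC) + (27.6 μC) = -1.40×10^-6 C.
Since E is radial and uniform over the Gaussian sphere, Φ = E·4πr² = Q_enc/ε₀.
E = |Q_enc|/(4πε₀r²) = (1.40×10^-6)/(4π·8.85×10^-12·(0.256)²) = 1.92×10^5 N/C.

E ≈ 1.92×10^5 N/C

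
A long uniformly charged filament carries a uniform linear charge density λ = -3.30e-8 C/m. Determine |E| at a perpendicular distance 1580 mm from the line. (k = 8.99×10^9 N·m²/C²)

Coaxial Gaussian cylinder, radius r = 1580 mm, length L.
Q_enc = λL, so λ_enc = -3.30e-8 C/m.
Gauss's law: E·2πrL = λ_enc L/ε₀.
E = 2k|λ_enc|/r = 2(8.99×10^9)(3.30×10^-8)/(1.58) = 376 N/C.

376 N/C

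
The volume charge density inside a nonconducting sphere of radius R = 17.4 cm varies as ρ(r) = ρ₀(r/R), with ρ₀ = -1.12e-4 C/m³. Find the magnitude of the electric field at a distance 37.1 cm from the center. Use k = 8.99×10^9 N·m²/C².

E = 1.21×10^5 N/C

By spherical symmetry E is radial; choose a Gaussian sphere of radius r = 37.1 cm (r > R, all charge enclosed).
Q_enc = 4π ∫₀^R ρ₀(r'/R)^1 r'² dr' = 4πρ₀R³/4 = -1.854×10^-6 C.
Gauss's law: E·4πr² = Q_enc/ε₀.
E = k|Q_enc|/r² = (8.99×10^9)(1.854e-6)/(0.371)² = 1.21×10^5 N/C.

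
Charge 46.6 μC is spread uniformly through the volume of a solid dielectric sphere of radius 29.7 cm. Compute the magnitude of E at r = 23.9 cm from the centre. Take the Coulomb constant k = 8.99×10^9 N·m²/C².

Symmetry ⇒ E = E(r) r̂. Gaussian sphere of radius r = 23.9 cm (r < R).
For a uniform sphere the enclosed fraction is (r/R)³, so Q_enc = (46.6 μC)(0.239/0.297)³ = 2.428×10^-5 C.
Gauss's law: E·4πr² = Q_enc/ε₀.
E = k|Q_enc|/r² = (8.99×10^9)(2.428×10^-5)/(0.239)² = 3.82×10^6 N/C.

3.82e6 N/C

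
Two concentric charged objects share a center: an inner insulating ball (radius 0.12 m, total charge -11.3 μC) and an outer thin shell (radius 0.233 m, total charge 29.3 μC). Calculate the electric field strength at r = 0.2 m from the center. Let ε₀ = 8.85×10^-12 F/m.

Use a concentric Gaussian sphere at r = 0.2 m (between the bodies, 0.12 m < r < 0.233 m).
Only the inner charge is enclosed; the outer shell contributes nothing inside itself. Q_enc = -11.3 μC = -1.13×10^-5 C.
Since E is radial and uniform over the Gaussian sphere, Φ = E·4πr² = Q_enc/ε₀.
E = |Q_enc|/(4πε₀r²) = (1.13×10^-5)/(4π·8.85×10^-12·(0.2)²) = 2.54×10^6 N/C.

2.54e6 N/C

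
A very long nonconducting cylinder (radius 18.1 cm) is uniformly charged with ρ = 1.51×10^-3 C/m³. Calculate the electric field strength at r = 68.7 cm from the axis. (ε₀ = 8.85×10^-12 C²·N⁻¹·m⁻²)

By cylindrical symmetry E is radial; use a coaxial Gaussian cylinder of radius 68.7 cm and length L (r > 18.1 cm, full cross-section enclosed).
λ_enc = ρ·πR² = (1.51e-3)π(0.181)² = 1.554×10^-4 C/m.
By Gauss's law (flux through the curved wall only), E·2πrL = λ_enc L/ε₀.
E = |λ_enc|/(2πε₀r) = (1.554×10^-4)/(2π·8.85×10^-12·0.687) = 4.07×10^6 N/C.

4.07e6 N/C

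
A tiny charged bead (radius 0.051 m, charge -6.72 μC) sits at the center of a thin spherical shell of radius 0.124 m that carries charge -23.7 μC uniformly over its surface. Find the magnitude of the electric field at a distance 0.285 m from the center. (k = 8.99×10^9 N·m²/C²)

|E| ≈ 3.37e6 N/C

Take a concentric spherical Gaussian surface of radius r = 0.285 m (r > 0.124 m, enclosing both).
Q_enc = (-6.72 μC) + (-23.7 μC) = -3.042×10^-5 C.
By Gauss's law, ∮E·dA = E·4πr² = Q_enc/ε₀.
E = k|Q_enc|/r² = (8.99×10^9)(3.042×10^-5)/(0.285)² = 3.37e6 N/C.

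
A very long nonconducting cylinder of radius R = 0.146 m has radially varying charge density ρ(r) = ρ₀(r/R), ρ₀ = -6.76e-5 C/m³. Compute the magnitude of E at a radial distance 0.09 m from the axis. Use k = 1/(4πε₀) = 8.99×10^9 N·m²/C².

Take a coaxial cylindrical Gaussian surface of radius r = 0.09 m and length L (r < R).
λ_enc = ∫₀^r ρ(r')·2πr' dr' = (2πρ₀/R)·r^3/3 = -7.069×10^-7 C/m.
Since E is radial and uniform over the curved surface, Φ = E·2πrL = Q_enc/ε₀ = λ_enc L/ε₀.
E = 2k|λ_enc|/r = 2(8.99×10^9)(7.069×10^-7)/(0.09) = 1.41×10^5 N/C.

|E| = 1.41×10^5 N/C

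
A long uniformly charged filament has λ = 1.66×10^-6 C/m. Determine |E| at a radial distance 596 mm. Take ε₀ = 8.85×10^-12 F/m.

By cylindrical symmetry E is radial; use a coaxial Gaussian cylinder of radius 596 mm and length L.
Q_enc = λL, so λ_enc = 1.66e-6 C/m.
Gauss's law: E·2πrL = λ_enc L/ε₀.
E = |λ_enc|/(2πε₀r) = (1.66×10^-6)/(2π·8.85×10^-12·0.596) = 5.01×10^4 N/C.

|E| = 5.01×10^4 N/C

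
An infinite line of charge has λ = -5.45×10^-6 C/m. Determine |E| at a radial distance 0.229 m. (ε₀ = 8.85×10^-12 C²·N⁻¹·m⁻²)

E = 4.28×10^5 V/m

Coaxial Gaussian cylinder, radius r = 0.229 m, length L.
Q_enc = λL, so λ_enc = -5.45×10^-6 C/m.
Gauss's law: E·2πrL = λ_enc L/ε₀.
E = |λ_enc|/(2πε₀r) = (5.45×10^-6)/(2π·8.85×10^-12·0.229) = 4.28×10^5 N/C.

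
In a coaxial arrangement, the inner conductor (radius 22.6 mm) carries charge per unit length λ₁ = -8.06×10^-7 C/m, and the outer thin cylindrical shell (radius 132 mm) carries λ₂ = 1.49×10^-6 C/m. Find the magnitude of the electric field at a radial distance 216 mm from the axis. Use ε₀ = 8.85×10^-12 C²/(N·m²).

Take a coaxial cylindrical Gaussian surface of radius r = 216 mm and length L (r > 132 mm, enclosing both).
λ_enc = λ₁ + λ₂ = (-8.06e-7) + (1.49e-6) = 6.84e-7 C/m.
By Gauss's law (flux through the curved wall only), E·2πrL = λ_enc L/ε₀.
E = |λ_enc|/(2πε₀r) = (6.84e-7)/(2π·8.85×10^-12·0.216) = 5.69×10^4 N/C.

E ≈ 5.69×10^4 N/C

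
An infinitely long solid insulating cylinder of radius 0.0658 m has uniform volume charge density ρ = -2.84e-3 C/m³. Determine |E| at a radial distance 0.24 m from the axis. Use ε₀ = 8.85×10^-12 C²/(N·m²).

Take a coaxial cylindrical Gaussian surface of radius r = 0.24 m and length L (r > 0.0658 m, full cross-section enclosed).
λ_enc = ρ·πR² = (-2.84×10^-3)π(0.0658)² = -3.863e-5 C/m.
By Gauss's law (flux through the curved wall only), E·2πrL = λ_enc L/ε₀.
E = |λ_enc|/(2πε₀r) = (3.863×10^-5)/(2π·8.85×10^-12·0.24) = 2.89×10^6 N/C.

2.89×10^6 V/m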